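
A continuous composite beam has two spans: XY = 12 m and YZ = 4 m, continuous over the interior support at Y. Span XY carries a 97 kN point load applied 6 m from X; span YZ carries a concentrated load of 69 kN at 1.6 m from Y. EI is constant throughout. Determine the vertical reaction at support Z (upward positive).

Insert a hinge at Y; M_Y is the redundant, and each span becomes simply supported.
Rotations at Y on the released spans (each span's end-slope, ×1/EI):
  span XY: point load 97 at a = 6: Pab(L + a)/(6LEI) = 873/EI
  span YZ: point load 69 at a = 1.6: Pab(L + b)/(6LEI) = 70.66/EI
  relative rotation θ_0 = (873 + 70.66)/EI = 943.7/EI
A unit hogging moment at Y produces rotation L₁/(3EI) + L₂/(3EI) = 5.333/EI.
Compatibility: M_Y·(L₁+L₂)/(3EI) = θ_0, giving M_Y = 176.9 kN·m (hogging).
Span YZ, ΣM about Z: R_Y^{YZ}·4 = 165.6 + 176.9, so R_Y^{YZ} = 85.63 kN and R_Z = 69 − 85.63 = -16.63 kN.

R_Z = -16.63 kN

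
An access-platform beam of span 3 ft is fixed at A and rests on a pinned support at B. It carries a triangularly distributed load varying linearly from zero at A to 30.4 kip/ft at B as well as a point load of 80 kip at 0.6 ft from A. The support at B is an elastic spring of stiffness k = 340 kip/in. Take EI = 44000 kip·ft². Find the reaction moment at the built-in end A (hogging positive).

Take the reaction at B as the redundant and release it; the primary structure is a cantilever fixed at A.
Downward deflection at the released point B due to the loads:
  triangular load, peak 30.4 at the free end: 11w₀L⁴/(120EI) = 225.7/EI
  point load 80 at a = 0.6: Pa²(3L − a)/(6EI) = 40.32/EI
  δ_0 = 266/EI
Tip deflection under a unit load at B: L³/(3EI) = 9/EI.
With EI = 44000 kip·ft²: δ_0 = 0.006046 ft and δ_{BB} = 0.000205 ft/kip.
Compatibility — the spring shortens by R_B/k under the reaction it provides: δ_0 − R_B·δ_{BB} = R_B/k. With 1/k = 1/(340×12) ft/kip = 0.000245 ft/kip, R_B = δ_0 / (δ_{BB} + 1/k) = 0.006046 / (0.000205 + 0.000245) = 13.45 kip.
Moment equilibrium about A: M_A = Σ(load moments about A) − R_B·L = 139.2 − 13.45×3 = 98.86 kip·ft.

M_A = 98.86 kip·ft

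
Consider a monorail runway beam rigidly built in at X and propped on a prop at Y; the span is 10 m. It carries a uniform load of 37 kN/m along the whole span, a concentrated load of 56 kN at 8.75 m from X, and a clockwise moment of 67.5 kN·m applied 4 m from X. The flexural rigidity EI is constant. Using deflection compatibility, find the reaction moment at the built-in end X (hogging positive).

Remove the prop at Y; the released (primary) structure is a cantilever built in at X.
Free-end deflection of the primary structure under the applied loading (downward +):
  UDL 37: wL⁴/(8EI) = 46250/EI
  point load 56 at a = 8.75: Pa²(3L − a)/(6EI) = 15185/EI
  clockwise couple 67.5 at a = 4: M₀a(2L − a)/(2EI) = 2160/EI
  δ_0 = 63595/EI
Tip deflection under a unit load at Y: L³/(3EI) = 333.3/EI.
The prop prevents deflection at Y: R_Y = δ_0/δ_{YY} = 63595/333.3 = 190.8 kN.
Moment equilibrium about X: M_X = Σ(load moments about X) − R_Y·L = 2408 − 190.8×10 = 499.7 kN·m.

M_X = 499.7 kN·m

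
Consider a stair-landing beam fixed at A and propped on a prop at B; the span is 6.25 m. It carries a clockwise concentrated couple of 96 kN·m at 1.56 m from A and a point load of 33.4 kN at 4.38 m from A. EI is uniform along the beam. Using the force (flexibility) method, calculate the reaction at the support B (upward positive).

R_B = 28.92 kN

Release the roller at B. Primary structure: cantilever fixed at A.
Free-end deflection of the primary structure under the applied loading (downward +):
  clockwise couple 96 at a = 1.56: M₀a(2L − a)/(2EI) = 819.2/EI
  point load 33.4 at a = 4.38: Pa²(3L − a)/(6EI) = 1535/EI
  δ_0 = 2354/EI
Tip deflection under a unit load at B: L³/(3EI) = 81.38/EI.
The prop prevents deflection at B: R_B = δ_0/δ_{BB} = 2354/81.38 = 28.92 kN.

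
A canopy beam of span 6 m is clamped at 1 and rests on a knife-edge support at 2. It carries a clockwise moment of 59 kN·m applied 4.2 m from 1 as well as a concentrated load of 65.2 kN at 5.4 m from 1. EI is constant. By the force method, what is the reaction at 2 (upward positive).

R_2 = 68.88 kN

Choose R_2 as the redundant. The primary structure is the cantilever fixed at 1.
Primary-structure tip deflection at 2 by superposition:
  clockwise couple 59 at a = 4.2: M₀a(2L − a)/(2EI) = 966.4/EI
  point load 65.2 at a = 5.4: Pa²(3L − a)/(6EI) = 3993/EI
  δ_0 = 4959/EI
Tip deflection under a unit load at 2: L³/(3EI) = 72/EI.
Compatibility at 2: δ_0 − R_2·δ_{22} = 0, so R_2 = 4959/72 = 68.88 kN.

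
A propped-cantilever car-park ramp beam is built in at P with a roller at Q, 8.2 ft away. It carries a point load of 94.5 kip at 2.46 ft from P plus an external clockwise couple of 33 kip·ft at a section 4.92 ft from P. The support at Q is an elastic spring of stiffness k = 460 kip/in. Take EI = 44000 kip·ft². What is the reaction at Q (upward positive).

Remove the prop at Q; the released (primary) structure is a cantilever built in at P.
Free-end deflection of the primary structure under the applied loading (downward +):
  point load 94.5 at a = 2.46: Pa²(3L − a)/(6EI) = 2110/EI
  clockwise couple 33 at a = 4.92: M₀a(2L − a)/(2EI) = 931.9/EI
  δ_0 = 3042/EI
Flexibility coefficient — unit upward force at Q: δ_{QQ} = L³/(3EI) = 183.8/EI.
With EI = 44000 kip·ft²: δ_0 = 0.06914 ft and δ_{QQ} = 0.004177 ft/kip.
Compatibility — the spring shortens by R_Q/k under the reaction it provides: δ_0 − R_Q·δ_{QQ} = R_Q/k. With 1/k = 1/(460×12) ft/kip = 0.000181 ft/kip, R_Q = δ_0 / (δ_{QQ} + 1/k) = 0.06914 / (0.004177 + 0.000181) = 15.86 kip.

R_Q = 15.86 kip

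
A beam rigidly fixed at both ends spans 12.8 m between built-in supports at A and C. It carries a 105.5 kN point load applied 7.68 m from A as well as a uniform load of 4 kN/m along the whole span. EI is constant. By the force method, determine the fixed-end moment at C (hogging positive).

Take the two fixed-end moments M_A, M_C as redundants; the released structure is the simple span AC.
Simple-span end rotations at A and C under the given loads:
  at A: point load 105.5 at a = 7.68: Pab(L + b)/(6LEI) = 968/EI
  at C: point load 105.5 at a = 7.68: Pab(L + a)/(6LEI) = 1106/EI
  at A: UDL 4: wL³/(24EI) = 349.5/EI
  at C: UDL 4: wL³/(24EI) = 349.5/EI
  θ_A0 = 1317/EI,  θ_C0 = 1456/EI
Flexibility coefficients: a unit moment at one end gives L/(3EI) there and L/(6EI) at the far end, so f₁₁ = f₂₂ = 4.267/EI and f₁₂ = f₂₁ = 2.133/EI.
Compatibility — zero rotation at each built-in end:
  4.267 M_A + 2.133 M_C = 1317
  2.133 M_A + 4.267 M_C = 1456
Solving the pair gives M_A = 184.3 kN·m and M_C = 249.1 kN·m (hogging).

M_C = 249.1 kN·m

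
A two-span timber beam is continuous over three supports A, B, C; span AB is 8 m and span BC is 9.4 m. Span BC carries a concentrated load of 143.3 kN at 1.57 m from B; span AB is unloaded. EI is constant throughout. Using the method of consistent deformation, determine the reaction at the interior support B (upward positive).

R_B = 140.8 kN

Insert a hinge at B; M_B is the redundant, and each span becomes simply supported.
Rotations at B on the released spans (each span's end-slope, ×1/EI):
  span BC: point load 143.3 at a = 1.57: Pab(L + b)/(6LEI) = 538.2/EI
  relative rotation θ_0 = (0 + 538.2)/EI = 538.2/EI
A unit hogging moment at B produces rotation L₁/(3EI) + L₂/(3EI) = 5.8/EI.
Slope continuity at B: θ_0 = M_B·5.8/EI, so M_B = 538.2/5.8 = 92.79 kN·m (hogging).
Span AB, ΣM about A with M_B applied at B: R_B^{AB}·8 = 0 + 92.79, so R_B^{AB} = 11.6 kN and R_A = 0 − 11.6 = -11.6 kN.
Span BC, ΣM about C: R_B^{BC}·9.4 = 1122 + 92.79, so R_B^{BC} = 129.2 kN and R_C = 143.3 − 129.2 = 14.06 kN.
R_B = 11.6 + 129.2 = 140.8 kN.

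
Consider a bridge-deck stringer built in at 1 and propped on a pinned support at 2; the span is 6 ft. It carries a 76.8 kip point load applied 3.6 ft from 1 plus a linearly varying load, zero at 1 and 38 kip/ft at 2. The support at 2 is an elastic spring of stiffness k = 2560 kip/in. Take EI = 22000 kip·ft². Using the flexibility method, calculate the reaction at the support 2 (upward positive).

Release the roller at 2. Primary structure: cantilever fixed at 1.
Primary-structure tip deflection at 2 by superposition:
  point load 76.8 at a = 3.6: Pa²(3L − a)/(6EI) = 2389/EI
  triangular load, peak 38 at the free end: 11w₀L⁴/(120EI) = 4514/EI
  δ_0 = 6903/EI
Flexibility coefficient — unit upward force at 2: δ_{22} = L³/(3EI) = 72/EI.
With EI = 22000 kip·ft²: δ_0 = 0.31378 ft and δ_{22} = 0.003273 ft/kip.
Compatibility — the spring shortens by R_2/k under the reaction it provides: δ_0 − R_2·δ_{22} = R_2/k. With 1/k = 1/(2560×12) ft/kip = 0.000033 ft/kip, R_2 = δ_0 / (δ_{22} + 1/k) = 0.31378 / (0.003273 + 0.000033) = 94.93 kip.

R_2 = 94.93 kip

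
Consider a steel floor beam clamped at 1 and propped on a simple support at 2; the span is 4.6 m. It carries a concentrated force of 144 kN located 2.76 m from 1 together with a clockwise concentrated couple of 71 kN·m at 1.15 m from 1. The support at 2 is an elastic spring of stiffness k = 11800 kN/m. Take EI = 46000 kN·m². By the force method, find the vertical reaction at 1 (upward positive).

R_1 = 79.42 kN

Choose R_2 as the redundant. The primary structure is the cantilever fixed at 1.
Free-end deflection of the primary structure under the applied loading (downward +):
  point load 144 at a = 2.76: Pa²(3L − a)/(6EI) = 2018/EI
  clockwise couple 71 at a = 1.15: M₀a(2L − a)/(2EI) = 328.6/EI
  δ_0 = 2347/EI
Flexibility coefficient — unit upward force at 2: δ_{22} = L³/(3EI) = 32.45/EI.
With EI = 46000 kN·m²: δ_0 = 0.051022 m and δ_{22} = 0.000705 m/kN.
Compatibility — the spring shortens by R_2/k under the reaction it provides: δ_0 − R_2·δ_{22} = R_2/k. With 1/k = 0.000085 m/kN, R_2 = δ_0 / (δ_{22} + 1/k) = 0.051022 / (0.000705 + 0.000085) = 64.58 kN.
Vertical equilibrium: R_1 = ΣP − R_2 = 144 − 64.58 = 79.42 kN.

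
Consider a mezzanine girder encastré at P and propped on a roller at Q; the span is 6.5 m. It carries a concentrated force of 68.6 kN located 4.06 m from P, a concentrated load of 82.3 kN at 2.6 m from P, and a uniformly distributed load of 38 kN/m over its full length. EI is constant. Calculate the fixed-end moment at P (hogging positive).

Remove the prop at Q; the released (primary) structure is a cantilever built in at P.
Primary-structure tip deflection at Q by superposition:
  point load 68.6 at a = 4.06: Pa²(3L − a)/(6EI) = 2910/EI
  point load 82.3 at a = 2.6: Pa²(3L − a)/(6EI) = 1567/EI
  UDL 38: wL⁴/(8EI) = 8479/EI
  δ_0 = 12956/EI
Tip deflection under a unit load at Q: L³/(3EI) = 91.54/EI.
The prop prevents deflection at Q: R_Q = δ_0/δ_{QQ} = 12956/91.54 = 141.5 kN.
Moment equilibrium about P: M_P = Σ(load moments about P) − R_Q·L = 1295 − 141.5×6.5 = 375.3 kN·m.

M_P = 375.3 kN·m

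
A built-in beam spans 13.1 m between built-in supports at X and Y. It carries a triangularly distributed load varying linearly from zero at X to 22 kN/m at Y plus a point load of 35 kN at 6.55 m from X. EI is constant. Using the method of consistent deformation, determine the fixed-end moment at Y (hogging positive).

M_Y = 246.1 kN·m

Release both end moments; the primary structure is a simply-supported span XY with redundants M_X and M_Y.
Simple-span end rotations at X and Y under the given loads:
  at X: triangular load, peak 22: 7w₀L³/(360EI) = 961.7/EI
  at Y: triangular load, peak 22: w₀L³/(45EI) = 1099/EI
  at X: point load 35 at a = 6.55: Pab(L + b)/(6LEI) = 375.4/EI
  at Y: point load 35 at a = 6.55: Pab(L + a)/(6LEI) = 375.4/EI
  θ_X0 = 1337/EI,  θ_Y0 = 1474/EI
Flexibility coefficients: a unit moment at one end gives L/(3EI) there and L/(6EI) at the far end, so f₁₁ = f₂₂ = 4.367/EI and f₁₂ = f₂₁ = 2.183/EI.
Compatibility — zero rotation at each built-in end:
  4.367 M_X + 2.183 M_Y = 1337
  2.183 M_X + 4.367 M_Y = 1474
Solving the pair gives M_X = 183.2 kN·m and M_Y = 246.1 kN·m (hogging).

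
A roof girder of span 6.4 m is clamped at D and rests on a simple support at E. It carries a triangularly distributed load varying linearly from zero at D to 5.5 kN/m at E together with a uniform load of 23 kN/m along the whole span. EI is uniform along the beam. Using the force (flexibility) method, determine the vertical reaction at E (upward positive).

Take the reaction at E as the redundant and release it; the primary structure is a cantilever fixed at D.
Primary-structure tip deflection at E by superposition:
  triangular load, peak 5.5 at the free end: 11w₀L⁴/(120EI) = 845.9/EI
  UDL 23: wL⁴/(8EI) = 4823/EI
  δ_0 = 5669/EI
Tip deflection under a unit load at E: L³/(3EI) = 87.38/EI.
The prop prevents deflection at E: R_E = δ_0/δ_{EE} = 5669/87.38 = 64.88 kN.

R_E = 64.88 kN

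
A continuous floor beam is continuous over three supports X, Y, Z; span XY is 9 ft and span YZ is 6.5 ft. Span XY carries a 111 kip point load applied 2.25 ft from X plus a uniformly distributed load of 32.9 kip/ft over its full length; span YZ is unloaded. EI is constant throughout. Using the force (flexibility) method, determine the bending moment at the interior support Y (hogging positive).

Take M_Y as the redundant. Released structure: two simple spans XY and YZ with a hinge at Y.
End slopes at the hinge Y, treating each span as simply supported:
  span XY: point load 111 at a = 2.25: Pab(L + a)/(6LEI) = 351.2/EI
  span XY: UDL 32.9: wL³/(24EI) = 999.3/EI
  relative rotation θ_0 = (1351 + 0)/EI = 1351/EI
A unit hogging moment at Y produces rotation L₁/(3EI) + L₂/(3EI) = 5.167/EI.
Slope continuity at Y: θ_0 = M_Y·5.167/EI, so M_Y = 1351/5.167 = 261.4 kip·ft (hogging).

M_Y = 261.4 kip·ft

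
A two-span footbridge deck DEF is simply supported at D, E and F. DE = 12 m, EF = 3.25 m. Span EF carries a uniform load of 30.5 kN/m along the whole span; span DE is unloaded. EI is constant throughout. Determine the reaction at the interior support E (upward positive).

Insert a hinge at E; M_E is the redundant, and each span becomes simply supported.
End slopes at the hinge E, treating each span as simply supported:
  span EF: UDL 30.5: wL³/(24EI) = 43.63/EI
  relative rotation θ_0 = (0 + 43.63)/EI = 43.63/EI
A unit hogging moment at E produces rotation L₁/(3EI) + L₂/(3EI) = 5.083/EI.
Slope continuity at E: θ_0 = M_E·5.083/EI, so M_E = 43.63/5.083 = 8.582 kN·m (hogging).
Span DE, ΣM about D with M_E applied at E: R_E^{DE}·12 = 0 + 8.582, so R_E^{DE} = 0.7152 kN and R_D = 0 − 0.7152 = -0.7152 kN.
Span EF, ΣM about F: R_E^{EF}·3.25 = 161.1 + 8.582, so R_E^{EF} = 52.2 kN and R_F = 99.12 − 52.2 = 46.92 kN.
R_E = 0.7152 + 52.2 = 52.92 kN.

R_E = 52.92 kN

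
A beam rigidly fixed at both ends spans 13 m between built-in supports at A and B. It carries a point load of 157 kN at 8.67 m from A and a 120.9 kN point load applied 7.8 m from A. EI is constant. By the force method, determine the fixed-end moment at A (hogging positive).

Release both end moments; the primary structure is a simply-supported span AB with redundants M_A and M_B.
On the primary (simply-supported) span, the end slopes from the loading are:
  at A: point load 157 at a = 8.67: Pab(L + b)/(6LEI) = 1310/EI
  at B: point load 157 at a = 8.67: Pab(L + a)/(6LEI) = 1637/EI
  at A: point load 120.9 at a = 7.8: Pab(L + b)/(6LEI) = 1144/EI
  at B: point load 120.9 at a = 7.8: Pab(L + a)/(6LEI) = 1308/EI
  θ_A0 = 2454/EI,  θ_B0 = 2945/EI
Flexibility coefficients: a unit moment at one end gives L/(3EI) there and L/(6EI) at the far end, so f₁₁ = f₂₂ = 4.333/EI and f₁₂ = f₂₁ = 2.167/EI.
Compatibility — zero rotation at each built-in end:
  4.333 M_A + 2.167 M_B = 2454
  2.167 M_A + 4.333 M_B = 2945
Solving the pair gives M_A = 301.9 kN·m and M_B = 528.7 kN·m (hogging).

M_A = 301.9 kN·m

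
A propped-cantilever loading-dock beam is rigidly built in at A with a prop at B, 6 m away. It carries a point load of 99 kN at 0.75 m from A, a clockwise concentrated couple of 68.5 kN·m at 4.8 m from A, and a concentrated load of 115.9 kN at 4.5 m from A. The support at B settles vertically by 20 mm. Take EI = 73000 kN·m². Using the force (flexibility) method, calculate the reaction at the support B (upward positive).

Take the reaction at B as the redundant and release it; the primary structure is a cantilever fixed at A.
Downward deflection at the released point B due to the loads:
  point load 99 at a = 0.75: Pa²(3L − a)/(6EI) = 160.1/EI
  clockwise couple 68.5 at a = 4.8: M₀a(2L − a)/(2EI) = 1184/EI
  point load 115.9 at a = 4.5: Pa²(3L − a)/(6EI) = 5281/EI
  δ_0 = 6624/EI
Tip deflection under a unit load at B: L³/(3EI) = 72/EI.
With EI = 73000 kN·m²: δ_0 = 0.090746 m and δ_{BB} = 0.000986 m/kN.
Compatibility — the beam at B must follow the support down by 0.02 m: δ_0 − R_B·δ_{BB} = 0.02, so R_B = (0.090746 − 0.02)/0.000986 = 71.73 kN.

R_B = 71.73 kN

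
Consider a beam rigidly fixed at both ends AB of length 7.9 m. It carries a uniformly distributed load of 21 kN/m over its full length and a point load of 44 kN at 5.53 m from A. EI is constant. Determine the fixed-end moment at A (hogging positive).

M_A = 131.1 kN·m

Release both end moments; the primary structure is a simply-supported span AB with redundants M_A and M_B.
On the primary (simply-supported) span, the end slopes from the loading are:
  at A: UDL 21: wL³/(24EI) = 431.4/EI
  at B: UDL 21: wL³/(24EI) = 431.4/EI
  at A: point load 44 at a = 5.53: Pab(L + b)/(6LEI) = 124.9/EI
  at B: point load 44 at a = 5.53: Pab(L + a)/(6LEI) = 163.4/EI
  θ_A0 = 556.4/EI,  θ_B0 = 594.8/EI
Flexibility coefficients: a unit moment at one end gives L/(3EI) there and L/(6EI) at the far end, so f₁₁ = f₂₂ = 2.633/EI and f₁₂ = f₂₁ = 1.317/EI.
Compatibility — zero rotation at each built-in end:
  2.633 M_A + 1.317 M_B = 556.4
  1.317 M_A + 2.633 M_B = 594.8
Solving the pair gives M_A = 131.1 kN·m and M_B = 160.3 kN·m (hogging).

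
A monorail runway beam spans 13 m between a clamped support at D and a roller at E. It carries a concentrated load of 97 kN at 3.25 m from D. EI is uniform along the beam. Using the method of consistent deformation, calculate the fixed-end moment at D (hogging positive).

Choose R_E as the redundant. The primary structure is the cantilever fixed at D.
Deflection at E on the released cantilever, summing each load's contribution:
  point load 97 at a = 3.25: Pa²(3L − a)/(6EI) = 6105/EI
Tip deflection under a unit load at E: L³/(3EI) = 732.3/EI.
The prop prevents deflection at E: R_E = δ_0/δ_{EE} = 6105/732.3 = 8.336 kN.
Moment equilibrium about D: M_D = Σ(load moments about D) − R_E·L = 315.2 − 8.336×13 = 206.9 kN·m.

M_D = 206.9 kN·m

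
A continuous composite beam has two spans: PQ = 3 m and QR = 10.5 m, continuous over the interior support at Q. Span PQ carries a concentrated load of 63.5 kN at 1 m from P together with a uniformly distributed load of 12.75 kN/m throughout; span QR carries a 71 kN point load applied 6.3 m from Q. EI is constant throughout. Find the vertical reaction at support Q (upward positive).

Insert a hinge at Q; M_Q is the redundant, and each span becomes simply supported.
Discontinuity in slope at Q on the released structure — sum the simple-span end rotations:
  span PQ: point load 63.5 at a = 1: Pab(L + a)/(6LEI) = 28.22/EI
  span PQ: UDL 12.75: wL³/(24EI) = 14.34/EI
  span QR: point load 71 at a = 6.3: Pab(L + b)/(6LEI) = 438.4/EI
  relative rotation θ_0 = (42.57 + 438.4)/EI = 480.9/EI
A unit hogging moment at Q produces rotation L₁/(3EI) + L₂/(3EI) = 4.5/EI.
Slope continuity at Q: θ_0 = M_Q·4.5/EI, so M_Q = 480.9/4.5 = 106.9 kN·m (hogging).
Span PQ, ΣM about P with M_Q applied at Q: R_Q^{PQ}·3 = 120.9 + 106.9, so R_Q^{PQ} = 75.92 kN and R_P = 101.8 − 75.92 = 25.83 kN.
Span QR, ΣM about R: R_Q^{QR}·10.5 = 298.2 + 106.9, so R_Q^{QR} = 38.58 kN and R_R = 71 − 38.58 = 32.42 kN.
R_Q = 75.92 + 38.58 = 114.5 kN.

R_Q = 114.5 kN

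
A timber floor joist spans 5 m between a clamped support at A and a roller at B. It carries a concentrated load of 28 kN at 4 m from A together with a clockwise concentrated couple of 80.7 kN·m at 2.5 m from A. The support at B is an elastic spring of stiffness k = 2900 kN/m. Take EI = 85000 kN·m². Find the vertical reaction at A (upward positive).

R_A = 5.769 kN

Choose R_B as the redundant. The primary structure is the cantilever fixed at A.
Primary-structure tip deflection at B by superposition:
  point load 28 at a = 4: Pa²(3L − a)/(6EI) = 821.3/EI
  clockwise couple 80.7 at a = 2.5: M₀a(2L − a)/(2EI) = 756.6/EI
  δ_0 = 1578/EI
Tip deflection under a unit load at B: L³/(3EI) = 41.67/EI.
With EI = 85000 kN·m²: δ_0 = 0.018563 m and δ_{BB} = 0.00049 m/kN.
Compatibility — the spring shortens by R_B/k under the reaction it provides: δ_0 − R_B·δ_{BB} = R_B/k. With 1/k = 0.000345 m/kN, R_B = δ_0 / (δ_{BB} + 1/k) = 0.018563 / (0.00049 + 0.000345) = 22.23 kN.
Vertical equilibrium: R_A = ΣP − R_B = 28 − 22.23 = 5.769 kN.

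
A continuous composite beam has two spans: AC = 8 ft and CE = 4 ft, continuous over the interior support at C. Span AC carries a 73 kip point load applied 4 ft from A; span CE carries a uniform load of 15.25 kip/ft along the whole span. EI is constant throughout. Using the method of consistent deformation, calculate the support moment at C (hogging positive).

M_C = 83.17 kip·ft

Take M_C as the redundant. Released structure: two simple spans AC and CE with a hinge at C.
Rotations at C on the released spans (each span's end-slope, ×1/EI):
  span AC: point load 73 at a = 4: Pab(L + a)/(6LEI) = 292/EI
  span CE: UDL 15.25: wL³/(24EI) = 40.67/EI
  relative rotation θ_0 = (292 + 40.67)/EI = 332.7/EI
A unit hogging moment at C produces rotation L₁/(3EI) + L₂/(3EI) = 4/EI.
Compatibility: M_C·(L₁+L₂)/(3EI) = θ_0, giving M_C = 83.17 kip·ft (hogging).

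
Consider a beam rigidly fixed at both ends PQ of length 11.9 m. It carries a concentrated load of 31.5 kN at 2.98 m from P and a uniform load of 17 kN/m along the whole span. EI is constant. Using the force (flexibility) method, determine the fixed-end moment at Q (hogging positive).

M_Q = 218.2 kN·m

Take the two fixed-end moments M_P, M_Q as redundants; the released structure is the simple span PQ.
On the primary (simply-supported) span, the end slopes from the loading are:
  at P: point load 31.5 at a = 2.98: Pab(L + b)/(6LEI) = 244.2/EI
  at Q: point load 31.5 at a = 2.98: Pab(L + a)/(6LEI) = 174.5/EI
  at P: UDL 17: wL³/(24EI) = 1194/EI
  at Q: UDL 17: wL³/(24EI) = 1194/EI
  θ_P0 = 1438/EI,  θ_Q0 = 1368/EI
Flexibility coefficients: a unit moment at one end gives L/(3EI) there and L/(6EI) at the far end, so f₁₁ = f₂₂ = 3.967/EI and f₁₂ = f₂₁ = 1.983/EI.
Compatibility — zero rotation at each built-in end:
  3.967 M_P + 1.983 M_Q = 1438
  1.983 M_P + 3.967 M_Q = 1368
Solving the pair gives M_P = 253.4 kN·m and M_Q = 218.2 kN·m (hogging).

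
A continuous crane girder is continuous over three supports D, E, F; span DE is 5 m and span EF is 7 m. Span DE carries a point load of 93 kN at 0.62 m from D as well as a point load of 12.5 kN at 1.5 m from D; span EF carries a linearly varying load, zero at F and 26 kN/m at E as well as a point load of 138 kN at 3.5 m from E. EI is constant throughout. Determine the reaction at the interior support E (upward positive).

R_E = 203.4 kN

Take M_E as the redundant. Released structure: two simple spans DE and EF with a hinge at E.
Discontinuity in slope at E on the released structure — sum the simple-span end rotations:
  span DE: point load 93 at a = 0.62: Pab(L + a)/(6LEI) = 47.31/EI
  span DE: point load 12.5 at a = 1.5: Pab(L + a)/(6LEI) = 14.22/EI
  span EF: triangular load, peak 26: w₀L³/(45EI) = 198.2/EI
  span EF: point load 138 at a = 3.5: Pab(L + b)/(6LEI) = 422.6/EI
  relative rotation θ_0 = (61.53 + 620.8)/EI = 682.3/EI
A unit hogging moment at E produces rotation L₁/(3EI) + L₂/(3EI) = 4/EI.
Slope continuity at E: θ_0 = M_E·4/EI, so M_E = 682.3/4 = 170.6 kN·m (hogging).
Span DE, ΣM about D with M_E applied at E: R_E^{DE}·5 = 76.41 + 170.6, so R_E^{DE} = 49.4 kN and R_D = 105.5 − 49.4 = 56.1 kN.
Span EF, ΣM about F: R_E^{EF}·7 = 907.7 + 170.6, so R_E^{EF} = 154 kN and R_F = 229 − 154 = 74.96 kN.
R_E = 49.4 + 154 = 203.4 kN.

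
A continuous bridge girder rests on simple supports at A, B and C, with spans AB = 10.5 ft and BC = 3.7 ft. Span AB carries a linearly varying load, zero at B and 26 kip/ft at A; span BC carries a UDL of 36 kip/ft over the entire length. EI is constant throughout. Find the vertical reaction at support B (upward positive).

Release continuity at B by inserting a hinge; the redundant is the internal moment M_B. The primary structure is two simply-supported spans AB and BC.
Rotations at B on the released spans (each span's end-slope, ×1/EI):
  span AB: triangular load, peak 26: 7w₀L³/(360EI) = 585.2/EI
  span BC: UDL 36: wL³/(24EI) = 75.98/EI
  relative rotation θ_0 = (585.2 + 75.98)/EI = 661.2/EI
A unit hogging moment at B produces rotation L₁/(3EI) + L₂/(3EI) = 4.733/EI.
Slope continuity at B: θ_0 = M_B·4.733/EI, so M_B = 661.2/4.733 = 139.7 kip·ft (hogging).
Span AB, ΣM about A with M_B applied at B: R_B^{AB}·10.5 = 477.8 + 139.7, so R_B^{AB} = 58.8 kip and R_A = 136.5 − 58.8 = 77.7 kip.
Span BC, ΣM about C: R_B^{BC}·3.7 = 246.4 + 139.7, so R_B^{BC} = 104.4 kip and R_C = 133.2 − 104.4 = 28.84 kip.
R_B = 58.8 + 104.4 = 163.2 kip.

R_B = 163.2 kip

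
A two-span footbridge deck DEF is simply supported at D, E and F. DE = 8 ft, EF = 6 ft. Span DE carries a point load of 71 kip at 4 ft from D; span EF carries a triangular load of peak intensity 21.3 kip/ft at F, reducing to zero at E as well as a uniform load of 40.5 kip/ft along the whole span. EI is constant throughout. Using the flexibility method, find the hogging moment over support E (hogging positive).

Insert a hinge at E; M_E is the redundant, and each span becomes simply supported.
End slopes at the hinge E, treating each span as simply supported:
  span DE: point load 71 at a = 4: Pab(L + a)/(6LEI) = 284/EI
  span EF: triangular load, peak 21.3: 7w₀L³/(360EI) = 89.46/EI
  span EF: UDL 40.5: wL³/(24EI) = 364.5/EI
  relative rotation θ_0 = (284 + 454)/EI = 738/EI
A unit hogging moment at E produces rotation L₁/(3EI) + L₂/(3EI) = 4.667/EI.
Compatibility: M_E·(L₁+L₂)/(3EI) = θ_0, giving M_E = 158.1 kip·ft (hogging).

M_E = 158.1 kip·ft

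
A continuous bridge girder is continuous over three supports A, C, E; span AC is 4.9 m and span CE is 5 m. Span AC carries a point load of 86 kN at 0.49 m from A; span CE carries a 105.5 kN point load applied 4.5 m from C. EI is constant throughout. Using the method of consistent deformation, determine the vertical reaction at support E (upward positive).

Take M_C as the redundant. Released structure: two simple spans AC and CE with a hinge at C.
Discontinuity in slope at C on the released structure — sum the simple-span end rotations:
  span AC: point load 86 at a = 0.49: Pab(L + a)/(6LEI) = 34.07/EI
  span CE: point load 105.5 at a = 4.5: Pab(L + b)/(6LEI) = 43.52/EI
  relative rotation θ_0 = (34.07 + 43.52)/EI = 77.59/EI
A unit hogging moment at C produces rotation L₁/(3EI) + L₂/(3EI) = 3.3/EI.
Compatibility: M_C·(L₁+L₂)/(3EI) = θ_0, giving M_C = 23.51 kN·m (hogging).
Span CE, ΣM about E: R_C^{CE}·5 = 52.75 + 23.51, so R_C^{CE} = 15.25 kN and R_E = 105.5 − 15.25 = 90.25 kN.

R_E = 90.25 kN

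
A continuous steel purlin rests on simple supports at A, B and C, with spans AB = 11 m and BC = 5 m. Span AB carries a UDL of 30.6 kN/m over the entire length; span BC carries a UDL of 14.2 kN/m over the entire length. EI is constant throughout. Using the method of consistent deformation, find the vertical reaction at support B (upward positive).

Take M_B as the redundant. Released structure: two simple spans AB and BC with a hinge at B.
Discontinuity in slope at B on the released structure — sum the simple-span end rotations:
  span AB: UDL 30.6: wL³/(24EI) = 1697/EI
  span BC: UDL 14.2: wL³/(24EI) = 73.96/EI
  relative rotation θ_0 = (1697 + 73.96)/EI = 1771/EI
A unit hogging moment at B produces rotation L₁/(3EI) + L₂/(3EI) = 5.333/EI.
Compatibility: M_B·(L₁+L₂)/(3EI) = θ_0, giving M_B = 332.1 kN·m (hogging).
Span AB, ΣM about A with M_B applied at B: R_B^{AB}·11 = 1851 + 332.1, so R_B^{AB} = 198.5 kN and R_A = 336.6 − 198.5 = 138.1 kN.
Span BC, ΣM about C: R_B^{BC}·5 = 177.5 + 332.1, so R_B^{BC} = 101.9 kN and R_C = 71 − 101.9 = -30.91 kN.
R_B = 198.5 + 101.9 = 300.4 kN.

R_B = 300.4 kN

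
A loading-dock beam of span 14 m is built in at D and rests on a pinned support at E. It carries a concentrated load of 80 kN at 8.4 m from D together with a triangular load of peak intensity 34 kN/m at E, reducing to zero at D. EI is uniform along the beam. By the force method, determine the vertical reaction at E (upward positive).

Remove the prop at E; the released (primary) structure is a cantilever built in at D.
Primary-structure tip deflection at E by superposition:
  point load 80 at a = 8.4: Pa²(3L − a)/(6EI) = 31611/EI
  triangular load, peak 34 at the free end: 11w₀L⁴/(120EI) = 119730/EI
  δ_0 = 151341/EI
Flexibility coefficient — unit upward force at E: δ_{EE} = L³/(3EI) = 914.7/EI.
Compatibility at E: δ_0 − R_E·δ_{EE} = 0, so R_E = 151341/914.7 = 165.5 kN.

R_E = 165.5 kN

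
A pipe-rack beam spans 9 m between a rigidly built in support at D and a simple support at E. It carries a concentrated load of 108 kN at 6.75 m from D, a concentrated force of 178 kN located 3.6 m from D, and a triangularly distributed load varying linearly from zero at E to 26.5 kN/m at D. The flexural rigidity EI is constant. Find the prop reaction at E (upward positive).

Release the roller at E. Primary structure: cantilever fixed at D.
Free-end deflection of the primary structure under the applied loading (downward +):
  point load 108 at a = 6.75: Pa²(3L − a)/(6EI) = 16608/EI
  point load 178 at a = 3.6: Pa²(3L − a)/(6EI) = 8997/EI
  triangular load, peak 26.5 at the fixed end: w₀L⁴/(30EI) = 5796/EI
  δ_0 = 31400/EI
Flexibility coefficient — unit upward force at E: δ_{EE} = L³/(3EI) = 243/EI.
Compatibility at E: δ_0 − R_E·δ_{EE} = 0, so R_E = 31400/243 = 129.2 kN.

R_E = 129.2 kN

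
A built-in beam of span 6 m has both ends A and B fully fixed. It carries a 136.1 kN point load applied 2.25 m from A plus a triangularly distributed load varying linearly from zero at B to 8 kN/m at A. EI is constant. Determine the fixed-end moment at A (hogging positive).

Take the two fixed-end moments M_A, M_B as redundants; the released structure is the simple span AB.
Simple-span end rotations at A and B under the given loads:
  at A: point load 136.1 at a = 2.25: Pab(L + b)/(6LEI) = 311/EI
  at B: point load 136.1 at a = 2.25: Pab(L + a)/(6LEI) = 263.2/EI
  at A: triangular load, peak 8: w₀L³/(45EI) = 38.4/EI
  at B: triangular load, peak 8: 7w₀L³/(360EI) = 33.6/EI
  θ_A0 = 349.4/EI,  θ_B0 = 296.8/EI
Flexibility coefficients: a unit moment at one end gives L/(3EI) there and L/(6EI) at the far end, so f₁₁ = f₂₂ = 2/EI and f₁₂ = f₂₁ = 1/EI.
Compatibility — zero rotation at each built-in end:
  2 M_A + 1 M_B = 349.4
  1 M_A + 2 M_B = 296.8
Solving the pair gives M_A = 134 kN·m and M_B = 81.37 kN·m (hogging).

M_A = 134 kN·m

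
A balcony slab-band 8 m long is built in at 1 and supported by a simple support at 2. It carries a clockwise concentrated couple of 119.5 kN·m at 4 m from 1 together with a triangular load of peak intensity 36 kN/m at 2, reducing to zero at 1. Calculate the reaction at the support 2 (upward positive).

R_2 = 96 kN

Take the reaction at 2 as the redundant and release it; the primary structure is a cantilever fixed at 1.
Free-end deflection of the primary structure under the applied loading (downward +):
  clockwise couple 119.5 at a = 4: M₀a(2L − a)/(2EI) = 2868/EI
  triangular load, peak 36 at the free end: 11w₀L⁴/(120EI) = 13517/EI
  δ_0 = 16385/EI
Tip deflection under a unit load at 2: L³/(3EI) = 170.7/EI.
The prop prevents deflection at 2: R_2 = δ_0/δ_{22} = 16385/170.7 = 96 kN.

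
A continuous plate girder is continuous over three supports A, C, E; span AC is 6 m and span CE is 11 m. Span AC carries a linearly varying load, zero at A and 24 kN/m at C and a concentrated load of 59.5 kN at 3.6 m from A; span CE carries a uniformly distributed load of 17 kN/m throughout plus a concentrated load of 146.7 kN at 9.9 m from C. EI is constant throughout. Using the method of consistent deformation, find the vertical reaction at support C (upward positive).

R_C = 259.5 kN

Release continuity at C by inserting a hinge; the redundant is the internal moment M_C. The primary structure is two simply-supported spans AC and CE.
Discontinuity in slope at C on the released structure — sum the simple-span end rotations:
  span AC: triangular load, peak 24: w₀L³/(45EI) = 115.2/EI
  span AC: point load 59.5 at a = 3.6: Pab(L + a)/(6LEI) = 137.1/EI
  span CE: UDL 17: wL³/(24EI) = 942.8/EI
  span CE: point load 146.7 at a = 9.9: Pab(L + b)/(6LEI) = 292.9/EI
  relative rotation θ_0 = (252.3 + 1236)/EI = 1488/EI
A unit hogging moment at C produces rotation L₁/(3EI) + L₂/(3EI) = 5.667/EI.
Slope continuity at C: θ_0 = M_C·5.667/EI, so M_C = 1488/5.667 = 262.6 kN·m (hogging).
Span AC, ΣM about A with M_C applied at C: R_C^{AC}·6 = 502.2 + 262.6, so R_C^{AC} = 127.5 kN and R_A = 131.5 − 127.5 = 4.036 kN.
Span CE, ΣM about E: R_C^{CE}·11 = 1190 + 262.6, so R_C^{CE} = 132 kN and R_E = 333.7 − 132 = 201.7 kN.
R_C = 127.5 + 132 = 259.5 kN.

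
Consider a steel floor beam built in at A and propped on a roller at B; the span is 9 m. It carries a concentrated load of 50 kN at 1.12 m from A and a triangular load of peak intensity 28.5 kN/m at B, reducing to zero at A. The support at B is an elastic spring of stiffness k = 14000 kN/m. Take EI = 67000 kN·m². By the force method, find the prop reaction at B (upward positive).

Release the roller at B. Primary structure: cantilever fixed at A.
Primary-structure tip deflection at B by superposition:
  point load 50 at a = 1.12: Pa²(3L − a)/(6EI) = 270.5/EI
  triangular load, peak 28.5 at the free end: 11w₀L⁴/(120EI) = 17141/EI
  δ_0 = 17411/EI
Tip deflection under a unit load at B: L³/(3EI) = 243/EI.
With EI = 67000 kN·m²: δ_0 = 0.25987 m and δ_{BB} = 0.003627 m/kN.
Compatibility — the spring shortens by R_B/k under the reaction it provides: δ_0 − R_B·δ_{BB} = R_B/k. With 1/k = 0.000071 m/kN, R_B = δ_0 / (δ_{BB} + 1/k) = 0.25987 / (0.003627 + 0.000071) = 70.27 kN.

R_B = 70.27 kN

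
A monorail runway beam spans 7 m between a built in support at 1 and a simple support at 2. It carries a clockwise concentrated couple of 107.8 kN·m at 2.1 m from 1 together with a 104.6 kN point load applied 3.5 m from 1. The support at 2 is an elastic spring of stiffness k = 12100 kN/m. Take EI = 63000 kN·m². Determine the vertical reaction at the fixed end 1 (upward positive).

R_1 = 62.07 kN

Release the roller at 2. Primary structure: cantilever fixed at 1.
Downward deflection at the released point 2 due to the loads:
  clockwise couple 107.8 at a = 2.1: M₀a(2L − a)/(2EI) = 1347/EI
  point load 104.6 at a = 3.5: Pa²(3L − a)/(6EI) = 3737/EI
  δ_0 = 5084/EI
Flexibility coefficient — unit upward force at 2: δ_{22} = L³/(3EI) = 114.3/EI.
With EI = 63000 kN·m²: δ_0 = 0.080702 m and δ_{22} = 0.001815 m/kN.
Compatibility — the spring shortens by R_2/k under the reaction it provides: δ_0 − R_2·δ_{22} = R_2/k. With 1/k = 0.000083 m/kN, R_2 = δ_0 / (δ_{22} + 1/k) = 0.080702 / (0.001815 + 0.000083) = 42.53 kN.
Vertical equilibrium: R_1 = ΣP − R_2 = 104.6 − 42.53 = 62.07 kN.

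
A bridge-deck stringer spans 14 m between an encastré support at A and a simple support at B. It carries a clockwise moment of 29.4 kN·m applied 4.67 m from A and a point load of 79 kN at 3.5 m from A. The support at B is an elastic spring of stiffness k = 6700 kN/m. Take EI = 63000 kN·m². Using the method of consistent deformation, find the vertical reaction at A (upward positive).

Take the reaction at B as the redundant and release it; the primary structure is a cantilever fixed at A.
Downward deflection at the released point B due to the loads:
  clockwise couple 29.4 at a = 4.67: M₀a(2L − a)/(2EI) = 1602/EI
  point load 79 at a = 3.5: Pa²(3L − a)/(6EI) = 6210/EI
  δ_0 = 7811/EI
Flexibility coefficient — unit upward force at B: δ_{BB} = L³/(3EI) = 914.7/EI.
With EI = 63000 kN·m²: δ_0 = 0.12399 m and δ_{BB} = 0.014519 m/kN.
Compatibility — the spring shortens by R_B/k under the reaction it provides: δ_0 − R_B·δ_{BB} = R_B/k. With 1/k = 0.000149 m/kN, R_B = δ_0 / (δ_{BB} + 1/k) = 0.12399 / (0.014519 + 0.000149) = 8.453 kN.
Vertical equilibrium: R_A = ΣP − R_B = 79 − 8.453 = 70.55 kN.

R_A = 70.55 kN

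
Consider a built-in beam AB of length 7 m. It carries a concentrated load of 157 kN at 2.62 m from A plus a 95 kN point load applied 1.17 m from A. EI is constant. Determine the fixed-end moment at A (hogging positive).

M_A = 238.1 kN·m

Release both end moments; the primary structure is a simply-supported span AB with redundants M_A and M_B.
Simple-span end rotations at A and B under the given loads:
  at A: point load 157 at a = 2.62: Pab(L + b)/(6LEI) = 488.2/EI
  at B: point load 157 at a = 2.62: Pab(L + a)/(6LEI) = 412.7/EI
  at A: point load 95 at a = 1.17: Pab(L + b)/(6LEI) = 197.9/EI
  at B: point load 95 at a = 1.17: Pab(L + a)/(6LEI) = 126.1/EI
  θ_A0 = 686.1/EI,  θ_B0 = 538.7/EI
Flexibility coefficients: a unit moment at one end gives L/(3EI) there and L/(6EI) at the far end, so f₁₁ = f₂₂ = 2.333/EI and f₁₂ = f₂₁ = 1.167/EI.
Compatibility — zero rotation at each built-in end:
  2.333 M_A + 1.167 M_B = 686.1
  1.167 M_A + 2.333 M_B = 538.7
Solving the pair gives M_A = 238.1 kN·m and M_B = 111.8 kN·m (hogging).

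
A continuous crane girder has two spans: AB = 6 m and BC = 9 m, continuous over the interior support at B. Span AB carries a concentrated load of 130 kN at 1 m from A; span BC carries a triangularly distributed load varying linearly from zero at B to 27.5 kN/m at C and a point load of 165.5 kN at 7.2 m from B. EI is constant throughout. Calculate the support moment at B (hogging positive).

Insert a hinge at B; M_B is the redundant, and each span becomes simply supported.
Discontinuity in slope at B on the released structure — sum the simple-span end rotations:
  span AB: point load 130 at a = 1: Pab(L + a)/(6LEI) = 126.4/EI
  span BC: triangular load, peak 27.5: 7w₀L³/(360EI) = 389.8/EI
  span BC: point load 165.5 at a = 7.2: Pab(L + b)/(6LEI) = 429/EI
  relative rotation θ_0 = (126.4 + 818.8)/EI = 945.2/EI
A unit hogging moment at B produces rotation L₁/(3EI) + L₂/(3EI) = 5/EI.
Slope continuity at B: θ_0 = M_B·5/EI, so M_B = 945.2/5 = 189 kN·m (hogging).

M_B = 189 kN·m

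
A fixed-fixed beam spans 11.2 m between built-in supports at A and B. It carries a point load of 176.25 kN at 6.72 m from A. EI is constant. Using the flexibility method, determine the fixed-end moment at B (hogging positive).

Release both end moments; the primary structure is a simply-supported span AB with redundants M_A and M_B.
On the primary (simply-supported) span, the end slopes from the loading are:
  at A: point load 176.25 at a = 6.72: Pab(L + b)/(6LEI) = 1238/EI
  at B: point load 176.25 at a = 6.72: Pab(L + a)/(6LEI) = 1415/EI
  θ_A0 = 1238/EI,  θ_B0 = 1415/EI
Flexibility coefficients: a unit moment at one end gives L/(3EI) there and L/(6EI) at the far end, so f₁₁ = f₂₂ = 3.733/EI and f₁₂ = f₂₁ = 1.867/EI.
Compatibility — zero rotation at each built-in end:
  3.733 M_A + 1.867 M_B = 1238
  1.867 M_A + 3.733 M_B = 1415
Solving the pair gives M_A = 189.5 kN·m and M_B = 284.3 kN·m (hogging).

M_B = 284.3 kN·m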